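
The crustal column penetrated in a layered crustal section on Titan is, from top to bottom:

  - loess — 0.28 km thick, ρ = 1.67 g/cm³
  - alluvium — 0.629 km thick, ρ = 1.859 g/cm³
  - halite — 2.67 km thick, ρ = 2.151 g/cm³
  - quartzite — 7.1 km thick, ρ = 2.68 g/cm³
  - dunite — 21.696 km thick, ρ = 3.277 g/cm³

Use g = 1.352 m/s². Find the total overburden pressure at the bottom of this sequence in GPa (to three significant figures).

loess: 1670 kg/m³ × 1.352 m/s² × 280 m = 6.322×10^5 Pa = 6.322×10^-4 GPa
alluvium: 1859 kg/m³ × 1.352 m/s² × 629 m = 1.581×10^6 Pa = 1.581×10^-3 GPa
halite: 2151 kg/m³ × 1.352 m/s² × 2670 m = 7.765×10^6 Pa = 7.765×10^-3 GPa
quartzite: 2680 kg/m³ × 1.352 m/s² × 7100 m = 2.573×10^7 Pa = 0.02573 GPa
dunite: 3277 kg/m³ × 1.352 m/s² × 21696 m = 9.612×10^7 Pa = 0.09612 GPa
Total = 6.322×10^-4 + 1.581×10^-3 + 7.765×10^-3 + 0.02573 + 0.09612 = 0.13183 GPa

0.132 GPa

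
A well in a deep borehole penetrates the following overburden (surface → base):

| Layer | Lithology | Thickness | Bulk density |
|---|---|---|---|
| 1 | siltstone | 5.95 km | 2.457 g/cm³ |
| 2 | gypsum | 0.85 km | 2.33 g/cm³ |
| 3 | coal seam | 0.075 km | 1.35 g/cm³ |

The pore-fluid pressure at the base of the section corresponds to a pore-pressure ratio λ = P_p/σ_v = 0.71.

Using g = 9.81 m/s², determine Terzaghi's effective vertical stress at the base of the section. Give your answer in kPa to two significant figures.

Overburden (lithostatic) stress σ_v:
siltstone: 2457 kg/m³ × 9.81 m/s² × 5950 m = 1.434×10^8 Pa = 143.4 MPa
gypsum: 2330 kg/m³ × 9.81 m/s² × 850 m = 1.943×10^7 Pa = 19.43 MPa
coal seam: 1350 kg/m³ × 9.81 m/s² × 75 m = 9.933×10^5 Pa = 0.9933 MPa
Total = 143.4 + 19.43 + 0.9933 = 163.84 MPa
Pore pressure P_p = λ·σ_v = 0.71 × 163.8 MPa = 116.3 MPa
Effective stress σ' = σ_v − P_p = 163.8 − 116.3 = 47.512 MPa = 47512 kPa

48000 kPa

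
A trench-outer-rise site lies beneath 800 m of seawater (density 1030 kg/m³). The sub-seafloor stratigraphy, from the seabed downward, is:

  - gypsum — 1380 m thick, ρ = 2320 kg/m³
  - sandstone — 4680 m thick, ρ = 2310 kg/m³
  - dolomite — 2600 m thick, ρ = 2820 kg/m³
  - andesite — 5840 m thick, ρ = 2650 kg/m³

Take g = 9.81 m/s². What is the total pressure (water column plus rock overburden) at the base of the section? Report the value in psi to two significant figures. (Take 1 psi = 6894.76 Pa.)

seawater: 1030 kg/m³ × 9.81 m/s² × 800 m = 8.083×10^6 Pa = 1172 psi
gypsum: 2320 kg/m³ × 9.81 m/s² × 1380 m = 3.141×10^7 Pa = 4555 psi
sandstone: 2310 kg/m³ × 9.81 m/s² × 4680 m = 1.061×10^8 Pa = 15382 psi
dolomite: 2820 kg/m³ × 9.81 m/s² × 2600 m = 7.193×10^7 Pa = 10432 psi
andesite: 2650 kg/m³ × 9.81 m/s² × 5840 m = 1.518×10^8 Pa = 22020 psi
Total = 1172 + 4555 + 15382 + 10432 + 22020 = 53561 psi

54000 psi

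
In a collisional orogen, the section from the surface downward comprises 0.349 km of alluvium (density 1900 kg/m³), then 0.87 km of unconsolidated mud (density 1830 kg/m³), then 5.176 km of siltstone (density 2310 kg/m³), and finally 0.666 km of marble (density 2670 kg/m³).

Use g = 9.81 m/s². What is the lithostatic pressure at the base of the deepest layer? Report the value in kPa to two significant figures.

alluvium: 1900 kg/m³ × 9.81 m/s² × 349 m = 6.505×10^6 Pa = 6505 kPa
unconsolidated mud: 1830 kg/m³ × 9.81 m/s² × 870 m = 1.562×10^7 Pa = 15619 kPa
siltstone: 2310 kg/m³ × 9.81 m/s² × 5176 m = 1.173×10^8 Pa = 1.173×10^5 kPa
marble: 2670 kg/m³ × 9.81 m/s² × 666 m = 1.744×10^7 Pa = 17444 kPa
Total = 6505 + 15619 + 1.173×10^5 + 17444 = 1.5686×10^5 kPa

160000 kPa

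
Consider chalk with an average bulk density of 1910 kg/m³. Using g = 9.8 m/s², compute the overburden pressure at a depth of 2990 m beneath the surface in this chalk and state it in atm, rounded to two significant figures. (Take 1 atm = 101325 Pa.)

550 atm

chalk: 1910 kg/m³ × 9.8 m/s² × 2990 m = 5.597×10^7 Pa = 552.3 atm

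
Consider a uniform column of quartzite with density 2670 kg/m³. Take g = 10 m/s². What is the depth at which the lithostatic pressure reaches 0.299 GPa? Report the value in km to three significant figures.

11.2 km

h = P/(ρg) = 0.299 GPa / (2670 kg/m³ × 10 m/s²) = 2.990×10^8 Pa / 26700 Pa/m = 11199 m
= 11.199 km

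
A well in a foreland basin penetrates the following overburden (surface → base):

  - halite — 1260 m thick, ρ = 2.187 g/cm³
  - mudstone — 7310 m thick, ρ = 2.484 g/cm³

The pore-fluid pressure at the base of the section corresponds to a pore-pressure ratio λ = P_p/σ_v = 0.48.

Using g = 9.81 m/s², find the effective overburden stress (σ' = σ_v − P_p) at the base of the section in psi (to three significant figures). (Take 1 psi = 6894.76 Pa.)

Overburden (lithostatic) stress σ_v:
halite: 2187 kg/m³ × 9.81 m/s² × 1260 m = 2.703×10^7 Pa = 27.03 MPa
mudstone: 2484 kg/m³ × 9.81 m/s² × 7310 m = 1.781×10^8 Pa = 178.1 MPa
Total = 27.03 + 178.1 = 205.16 MPa
Pore pressure P_p = λ·σ_v = 0.48 × 205.2 MPa = 98.48 MPa
Effective stress σ' = σ_v − P_p = 205.2 − 98.48 = 106.68 MPa = 15473 psi

15500 psi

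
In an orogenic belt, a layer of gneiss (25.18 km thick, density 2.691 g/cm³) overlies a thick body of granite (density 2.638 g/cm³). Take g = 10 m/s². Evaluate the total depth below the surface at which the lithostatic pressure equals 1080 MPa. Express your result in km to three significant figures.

40.4 km

Pressure at base of upper layers: 2691×10×25180 = 6.776×10^8 Pa = 677.6 MPa
Remaining pressure to be supplied by granite: 1.080×10^9 − 6.776×10^8 = 4.024×10^8 Pa
Additional depth in granite = 4.024×10^8 Pa / (2638 kg/m³ × 10 m/s²) = 15254 m
Total depth = 25180 m + 15254 m = 40434 m
= 40.434 km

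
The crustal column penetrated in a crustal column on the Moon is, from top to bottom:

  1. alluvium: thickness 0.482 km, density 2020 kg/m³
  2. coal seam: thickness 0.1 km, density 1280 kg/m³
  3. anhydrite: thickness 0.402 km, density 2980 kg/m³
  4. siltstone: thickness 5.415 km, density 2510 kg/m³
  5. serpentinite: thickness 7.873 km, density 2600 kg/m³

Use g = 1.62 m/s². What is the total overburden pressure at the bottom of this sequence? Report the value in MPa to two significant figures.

alluvium: 2020 kg/m³ × 1.62 m/s² × 482 m = 1.577×10^6 Pa = 1.577 MPa
coal seam: 1280 kg/m³ × 1.62 m/s² × 100 m = 2.074×10^5 Pa = 0.2074 MPa
anhydrite: 2980 kg/m³ × 1.62 m/s² × 402 m = 1.941×10^6 Pa = 1.941 MPa
siltstone: 2510 kg/m³ × 1.62 m/s² × 5415 m = 2.202×10^7 Pa = 22.02 MPa
serpentinite: 2600 kg/m³ × 1.62 m/s² × 7873 m = 3.316×10^7 Pa = 33.16 MPa
Total = 1.577 + 0.2074 + 1.941 + 22.02 + 33.16 = 58.905 MPa

59 MPa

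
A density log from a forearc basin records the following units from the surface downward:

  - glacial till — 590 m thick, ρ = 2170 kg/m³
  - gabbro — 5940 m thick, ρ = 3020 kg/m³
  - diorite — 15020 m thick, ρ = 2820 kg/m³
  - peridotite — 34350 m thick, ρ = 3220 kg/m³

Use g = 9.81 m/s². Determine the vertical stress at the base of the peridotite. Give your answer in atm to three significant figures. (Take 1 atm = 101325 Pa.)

glacial till: 2170 kg/m³ × 9.81 m/s² × 590 m = 1.256×10^7 Pa = 124.0 atm
gabbro: 3020 kg/m³ × 9.81 m/s² × 5940 m = 1.760×10^8 Pa = 1737 atm
diorite: 2820 kg/m³ × 9.81 m/s² × 15020 m = 4.155×10^8 Pa = 4101 atm
peridotite: 3220 kg/m³ × 9.81 m/s² × 34350 m = 1.085×10^9 Pa = 10709 atm
Total = 124.0 + 1737 + 4101 + 10709 = 16670 atm

16700 atm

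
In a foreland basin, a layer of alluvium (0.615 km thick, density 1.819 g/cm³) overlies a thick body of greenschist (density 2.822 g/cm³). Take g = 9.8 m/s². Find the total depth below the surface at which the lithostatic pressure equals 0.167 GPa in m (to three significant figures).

6260 m

Pressure at base of upper layers: 1819×9.8×615 = 1.096×10^7 Pa = 0.01096 GPa
Remaining pressure to be supplied by greenschist: 1.670×10^8 − 1.096×10^7 = 1.560×10^8 Pa
Additional depth in greenschist = 1.560×10^8 Pa / (2822 kg/m³ × 9.8 m/s²) = 5642.1 m
Total depth = 615 m + 5642.1 m = 6257.1 m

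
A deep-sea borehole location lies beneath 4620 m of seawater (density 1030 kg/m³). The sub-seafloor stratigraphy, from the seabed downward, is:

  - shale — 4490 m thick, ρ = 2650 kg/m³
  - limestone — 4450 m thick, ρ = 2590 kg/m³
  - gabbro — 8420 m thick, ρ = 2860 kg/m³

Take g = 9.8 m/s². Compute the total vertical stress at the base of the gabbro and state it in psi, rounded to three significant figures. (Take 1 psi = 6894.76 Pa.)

74300 psi

seawater: 1030 kg/m³ × 9.8 m/s² × 4620 m = 4.663×10^7 Pa = 6764 psi
shale: 2650 kg/m³ × 9.8 m/s² × 4490 m = 1.166×10^8 Pa = 16912 psi
limestone: 2590 kg/m³ × 9.8 m/s² × 4450 m = 1.129×10^8 Pa = 16382 psi
gabbro: 2860 kg/m³ × 9.8 m/s² × 8420 m = 2.360×10^8 Pa = 34228 psi
Total = 6764 + 16912 + 16382 + 34228 = 74286 psi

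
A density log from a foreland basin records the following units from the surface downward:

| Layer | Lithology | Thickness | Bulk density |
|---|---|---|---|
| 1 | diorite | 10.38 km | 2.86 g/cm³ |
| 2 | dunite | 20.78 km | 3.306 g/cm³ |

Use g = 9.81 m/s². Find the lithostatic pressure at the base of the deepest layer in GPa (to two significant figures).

diorite: 2860 kg/m³ × 9.81 m/s² × 10380 m = 2.912×10^8 Pa = 0.2912 GPa
dunite: 3306 kg/m³ × 9.81 m/s² × 20780 m = 6.739×10^8 Pa = 0.6739 GPa
Total = 0.2912 + 0.6739 = 0.96516 GPa

0.97 GPa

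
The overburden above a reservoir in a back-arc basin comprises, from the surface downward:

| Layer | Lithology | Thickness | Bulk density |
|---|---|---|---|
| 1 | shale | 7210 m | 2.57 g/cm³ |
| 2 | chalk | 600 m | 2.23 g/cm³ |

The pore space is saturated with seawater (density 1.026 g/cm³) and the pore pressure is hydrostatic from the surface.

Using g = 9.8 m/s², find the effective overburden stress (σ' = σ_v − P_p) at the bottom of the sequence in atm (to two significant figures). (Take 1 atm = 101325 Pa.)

Overburden (lithostatic) stress σ_v:
shale: 2570 kg/m³ × 9.8 m/s² × 7210 m = 1.816×10^8 Pa = 181.6 MPa
chalk: 2230 kg/m³ × 9.8 m/s² × 600 m = 1.311×10^7 Pa = 13.11 MPa
Total = 181.6 + 13.11 = 194.70 MPa
Pore pressure P_p = 1026 kg/m³ × 9.8 m/s² × 7810 m = 7.853×10^7 Pa = 78.53 MPa
Effective stress σ' = σ_v − P_p = 194.7 − 78.53 = 116.18 MPa = 1146.6 atm

1100 atm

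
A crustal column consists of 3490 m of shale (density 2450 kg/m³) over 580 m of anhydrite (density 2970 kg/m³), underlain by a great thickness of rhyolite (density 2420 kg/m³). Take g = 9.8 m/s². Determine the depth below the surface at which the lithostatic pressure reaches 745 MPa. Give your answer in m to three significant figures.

31200 m

Pressure at base of upper layers: 2450×9.8×3490 + 2970×9.8×580 = 1.007×10^8 Pa = 100.7 MPa
Remaining pressure to be supplied by rhyolite: 7.450×10^8 − 1.007×10^8 = 6.443×10^8 Pa
Additional depth in rhyolite = 6.443×10^8 Pa / (2420 kg/m³ × 9.8 m/s²) = 27168 m
Total depth = 4070 m + 27168 m = 31238 m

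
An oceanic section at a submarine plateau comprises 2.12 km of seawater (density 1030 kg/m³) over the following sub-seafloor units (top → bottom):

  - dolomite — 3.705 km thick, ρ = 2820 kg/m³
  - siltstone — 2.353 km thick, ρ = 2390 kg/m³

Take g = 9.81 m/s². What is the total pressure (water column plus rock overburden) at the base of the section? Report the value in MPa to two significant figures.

180 MPa

seawater: 1030 kg/m³ × 9.81 m/s² × 2120 m = 2.142×10^7 Pa = 21.42 MPa
dolomite: 2820 kg/m³ × 9.81 m/s² × 3705 m = 1.025×10^8 Pa = 102.5 MPa
siltstone: 2390 kg/m³ × 9.81 m/s² × 2353 m = 5.517×10^7 Pa = 55.17 MPa
Total = 21.42 + 102.5 + 55.17 = 179.09 MPa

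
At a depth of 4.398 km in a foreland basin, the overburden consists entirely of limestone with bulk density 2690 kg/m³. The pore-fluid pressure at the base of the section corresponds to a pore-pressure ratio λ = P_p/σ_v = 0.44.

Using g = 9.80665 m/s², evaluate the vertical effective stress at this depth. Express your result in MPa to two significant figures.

Overburden (lithostatic) stress σ_v:
limestone: 2690 kg/m³ × 9.80665 m/s² × 4398 m = 1.160×10^8 Pa = 116.0 MPa
Pore pressure P_p = λ·σ_v = 0.44 × 116.0 MPa = 51.05 MPa
Effective stress σ' = σ_v − P_p = 116.0 − 51.05 = 64.970 MPa

65 MPa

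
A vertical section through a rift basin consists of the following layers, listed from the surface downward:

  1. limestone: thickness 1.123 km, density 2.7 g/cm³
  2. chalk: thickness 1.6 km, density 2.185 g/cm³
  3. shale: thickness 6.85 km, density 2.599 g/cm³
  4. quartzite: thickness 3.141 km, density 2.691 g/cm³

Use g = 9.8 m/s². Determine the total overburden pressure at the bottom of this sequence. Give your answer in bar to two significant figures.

limestone: 2700 kg/m³ × 9.8 m/s² × 1123 m = 2.971×10^7 Pa = 297.1 bar
chalk: 2185 kg/m³ × 9.8 m/s² × 1600 m = 3.426×10^7 Pa = 342.6 bar
shale: 2599 kg/m³ × 9.8 m/s² × 6850 m = 1.745×10^8 Pa = 1745 bar
quartzite: 2691 kg/m³ × 9.8 m/s² × 3141 m = 8.283×10^7 Pa = 828.3 bar
Total = 297.1 + 342.6 + 1745 + 828.3 = 3212.8 bar

3200 bar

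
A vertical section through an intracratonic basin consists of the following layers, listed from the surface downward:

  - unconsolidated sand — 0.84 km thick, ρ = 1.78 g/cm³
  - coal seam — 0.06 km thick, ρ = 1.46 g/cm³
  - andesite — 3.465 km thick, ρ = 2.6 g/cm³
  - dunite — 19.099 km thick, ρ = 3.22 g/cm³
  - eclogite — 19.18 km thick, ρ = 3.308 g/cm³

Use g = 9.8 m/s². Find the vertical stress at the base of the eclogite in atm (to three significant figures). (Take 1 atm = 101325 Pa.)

13100 atm

unconsolidated sand: 1780 kg/m³ × 9.8 m/s² × 840 m = 1.465×10^7 Pa = 144.6 atm
coal seam: 1460 kg/m³ × 9.8 m/s² × 60 m = 8.585×10^5 Pa = 8.473 atm
andesite: 2600 kg/m³ × 9.8 m/s² × 3465 m = 8.829×10^7 Pa = 871.3 atm
dunite: 3220 kg/m³ × 9.8 m/s² × 19099 m = 6.027×10^8 Pa = 5948 atm
eclogite: 3308 kg/m³ × 9.8 m/s² × 19180 m = 6.218×10^8 Pa = 6137 atm
Total = 144.6 + 8.473 + 871.3 + 5948 + 6137 = 13109 atm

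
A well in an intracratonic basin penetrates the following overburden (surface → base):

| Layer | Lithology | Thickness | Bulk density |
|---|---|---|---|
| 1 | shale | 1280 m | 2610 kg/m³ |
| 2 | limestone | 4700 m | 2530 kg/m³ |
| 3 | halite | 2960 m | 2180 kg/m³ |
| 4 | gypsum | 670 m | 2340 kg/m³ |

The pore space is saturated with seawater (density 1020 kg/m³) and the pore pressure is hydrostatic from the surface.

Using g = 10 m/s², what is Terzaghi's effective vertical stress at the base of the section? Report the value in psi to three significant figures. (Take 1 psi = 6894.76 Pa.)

19500 psi

Overburden (lithostatic) stress σ_v:
shale: 2610 kg/m³ × 10 m/s² × 1280 m = 3.341×10^7 Pa = 33.41 MPa
limestone: 2530 kg/m³ × 10 m/s² × 4700 m = 1.189×10^8 Pa = 118.9 MPa
halite: 2180 kg/m³ × 10 m/s² × 2960 m = 6.453×10^7 Pa = 64.53 MPa
gypsum: 2340 kg/m³ × 10 m/s² × 670 m = 1.568×10^7 Pa = 15.68 MPa
Total = 33.41 + 118.9 + 64.53 + 15.68 = 232.52 MPa
Pore pressure P_p = 1020 kg/m³ × 10 m/s² × 9610 m = 9.802×10^7 Pa = 98.02 MPa
Effective stress σ' = σ_v − P_p = 232.5 − 98.02 = 134.50 MPa = 19508 psi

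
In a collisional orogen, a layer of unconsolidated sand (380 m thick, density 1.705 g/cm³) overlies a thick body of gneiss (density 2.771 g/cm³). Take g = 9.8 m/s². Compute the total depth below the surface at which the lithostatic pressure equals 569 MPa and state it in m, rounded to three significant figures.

21100 m

Pressure at base of upper layers: 1705×9.8×380 = 6.349×10^6 Pa = 6.349 MPa
Remaining pressure to be supplied by gneiss: 5.690×10^8 − 6.349×10^6 = 5.627×10^8 Pa
Additional depth in gneiss = 5.627×10^8 Pa / (2771 kg/m³ × 9.8 m/s²) = 20719 m
Total depth = 380 m + 20719 m = 21099 m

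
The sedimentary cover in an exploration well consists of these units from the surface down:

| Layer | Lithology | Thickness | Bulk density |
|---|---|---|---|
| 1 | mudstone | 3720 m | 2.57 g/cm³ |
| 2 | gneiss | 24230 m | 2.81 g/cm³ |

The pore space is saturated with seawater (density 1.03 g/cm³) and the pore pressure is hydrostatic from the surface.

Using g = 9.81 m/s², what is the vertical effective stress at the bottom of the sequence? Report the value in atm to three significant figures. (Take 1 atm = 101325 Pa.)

Overburden (lithostatic) stress σ_v:
mudstone: 2570 kg/m³ × 9.81 m/s² × 3720 m = 9.379×10^7 Pa = 93.79 MPa
gneiss: 2810 kg/m³ × 9.81 m/s² × 24230 m = 6.679×10^8 Pa = 667.9 MPa
Total = 93.79 + 667.9 = 761.71 MPa
Pore pressure P_p = 1030 kg/m³ × 9.81 m/s² × 27950 m = 2.824×10^8 Pa = 282.4 MPa
Effective stress σ' = σ_v − P_p = 761.7 − 282.4 = 479.30 MPa = 4730.3 atm

4730 atm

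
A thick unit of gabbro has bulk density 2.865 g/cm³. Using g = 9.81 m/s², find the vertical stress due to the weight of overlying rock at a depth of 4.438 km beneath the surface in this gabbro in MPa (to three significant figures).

125 MPa

gabbro: 2865 kg/m³ × 9.81 m/s² × 4438 m = 1.247×10^8 Pa = 124.7 MPa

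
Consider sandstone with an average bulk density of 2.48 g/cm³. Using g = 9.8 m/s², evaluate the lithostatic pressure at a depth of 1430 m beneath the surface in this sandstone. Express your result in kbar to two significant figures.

sandstone: 2480 kg/m³ × 9.8 m/s² × 1430 m = 3.475×10^7 Pa = 0.3475 kbar

0.35 kbar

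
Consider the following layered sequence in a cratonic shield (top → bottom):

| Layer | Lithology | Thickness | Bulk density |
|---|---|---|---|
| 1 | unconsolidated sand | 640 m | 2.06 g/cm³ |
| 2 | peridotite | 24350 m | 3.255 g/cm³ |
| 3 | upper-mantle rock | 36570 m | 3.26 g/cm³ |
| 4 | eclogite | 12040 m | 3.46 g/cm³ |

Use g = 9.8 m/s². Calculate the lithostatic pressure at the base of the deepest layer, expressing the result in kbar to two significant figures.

unconsolidated sand: 2060 kg/m³ × 9.8 m/s² × 640 m = 1.292×10^7 Pa = 0.1292 kbar
peridotite: 3255 kg/m³ × 9.8 m/s² × 24350 m = 7.767×10^8 Pa = 7.767 kbar
upper-mantle rock: 3260 kg/m³ × 9.8 m/s² × 36570 m = 1.168×10^9 Pa = 11.68 kbar
eclogite: 3460 kg/m³ × 9.8 m/s² × 12040 m = 4.083×10^8 Pa = 4.083 kbar
Total = 0.1292 + 7.767 + 11.68 + 4.083 = 23.663 kbar

24 kbar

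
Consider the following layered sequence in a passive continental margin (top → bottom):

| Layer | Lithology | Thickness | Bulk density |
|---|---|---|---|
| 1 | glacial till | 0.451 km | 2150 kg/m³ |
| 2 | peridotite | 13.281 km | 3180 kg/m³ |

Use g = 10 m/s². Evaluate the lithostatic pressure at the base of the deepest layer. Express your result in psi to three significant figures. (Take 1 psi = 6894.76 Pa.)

62700 psi

glacial till: 2150 kg/m³ × 10 m/s² × 451 m = 9.697×10^6 Pa = 1406 psi
peridotite: 3180 kg/m³ × 10 m/s² × 13281 m = 4.223×10^8 Pa = 61255 psi
Total = 1406 + 61255 = 62661 psi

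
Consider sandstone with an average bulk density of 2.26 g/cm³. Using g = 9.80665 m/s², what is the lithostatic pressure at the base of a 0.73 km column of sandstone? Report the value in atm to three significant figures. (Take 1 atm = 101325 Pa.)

160 atm

sandstone: 2260 kg/m³ × 9.80665 m/s² × 730 m = 1.618×10^7 Pa = 159.7 atm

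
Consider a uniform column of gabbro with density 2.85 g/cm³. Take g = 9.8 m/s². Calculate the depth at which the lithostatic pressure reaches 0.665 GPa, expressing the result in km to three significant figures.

23.8 km

h = P/(ρg) = 0.665 GPa / (2850 kg/m³ × 9.8 m/s²) = 6.650×10^8 Pa / 27930 Pa/m = 23810 m
= 23.810 km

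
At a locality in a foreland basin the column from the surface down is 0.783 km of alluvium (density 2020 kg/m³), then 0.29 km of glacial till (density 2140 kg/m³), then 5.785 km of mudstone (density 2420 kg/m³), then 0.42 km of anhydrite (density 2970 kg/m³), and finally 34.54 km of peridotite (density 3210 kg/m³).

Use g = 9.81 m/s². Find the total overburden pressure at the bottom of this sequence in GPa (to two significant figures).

alluvium: 2020 kg/m³ × 9.81 m/s² × 783 m = 1.552×10^7 Pa = 0.01552 GPa
glacial till: 2140 kg/m³ × 9.81 m/s² × 290 m = 6.088×10^6 Pa = 6.088×10^-3 GPa
mudstone: 2420 kg/m³ × 9.81 m/s² × 5785 m = 1.373×10^8 Pa = 0.1373 GPa
anhydrite: 2970 kg/m³ × 9.81 m/s² × 420 m = 1.224×10^7 Pa = 0.01224 GPa
peridotite: 3210 kg/m³ × 9.81 m/s² × 34540 m = 1.088×10^9 Pa = 1.088 GPa
Total = 0.01552 + 6.088×10^-3 + 0.1373 + 0.01224 + 1.088 = 1.2588 GPa

1.3 GPa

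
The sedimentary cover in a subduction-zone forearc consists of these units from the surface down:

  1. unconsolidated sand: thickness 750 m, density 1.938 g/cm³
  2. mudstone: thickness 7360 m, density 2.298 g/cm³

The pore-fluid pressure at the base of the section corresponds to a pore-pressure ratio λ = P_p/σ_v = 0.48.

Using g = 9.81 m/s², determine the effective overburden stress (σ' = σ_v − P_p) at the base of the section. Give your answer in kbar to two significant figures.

Overburden (lithostatic) stress σ_v:
unconsolidated sand: 1938 kg/m³ × 9.81 m/s² × 750 m = 1.426×10^7 Pa = 14.26 MPa
mudstone: 2298 kg/m³ × 9.81 m/s² × 7360 m = 1.659×10^8 Pa = 165.9 MPa
Total = 14.26 + 165.9 = 180.18 MPa
Pore pressure P_p = λ·σ_v = 0.48 × 180.2 MPa = 86.49 MPa
Effective stress σ' = σ_v − P_p = 180.2 − 86.49 = 93.693 MPa = 0.93693 kbar

0.94 kbar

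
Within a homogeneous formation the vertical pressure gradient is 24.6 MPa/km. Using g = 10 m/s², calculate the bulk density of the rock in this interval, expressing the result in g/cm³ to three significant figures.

2.46 g/cm³

ρ = (dP/dz)/g = 24.6 MPa/km / 10 m/s² = 24600 Pa/m / 10 m/s² = 2460.0 kg/m³
= 2.460 g/cm³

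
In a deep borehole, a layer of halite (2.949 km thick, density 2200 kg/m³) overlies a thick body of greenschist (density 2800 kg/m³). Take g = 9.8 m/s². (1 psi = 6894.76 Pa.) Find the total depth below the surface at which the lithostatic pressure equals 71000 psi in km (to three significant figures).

Pressure at base of upper layers: 2200×9.8×2949 = 6.358×10^7 Pa = 9222 psi
Remaining pressure to be supplied by greenschist: 4.895×10^8 − 6.358×10^7 = 4.259×10^8 Pa
Additional depth in greenschist = 4.259×10^8 Pa / (2800 kg/m³ × 9.8 m/s²) = 15523 m
Total depth = 2949 m + 15523 m = 18472 m
= 18.472 km

18.5 km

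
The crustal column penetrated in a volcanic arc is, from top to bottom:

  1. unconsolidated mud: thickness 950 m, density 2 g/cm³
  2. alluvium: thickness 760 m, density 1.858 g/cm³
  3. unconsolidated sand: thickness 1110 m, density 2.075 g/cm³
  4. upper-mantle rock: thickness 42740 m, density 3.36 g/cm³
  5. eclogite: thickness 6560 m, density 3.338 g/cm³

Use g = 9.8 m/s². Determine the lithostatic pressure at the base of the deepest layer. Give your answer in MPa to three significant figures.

1680 MPa

unconsolidated mud: 2000 kg/m³ × 9.8 m/s² × 950 m = 1.862×10^7 Pa = 18.62 MPa
alluvium: 1858 kg/m³ × 9.8 m/s² × 760 m = 1.384×10^7 Pa = 13.84 MPa
unconsolidated sand: 2075 kg/m³ × 9.8 m/s² × 1110 m = 2.257×10^7 Pa = 22.57 MPa
upper-mantle rock: 3360 kg/m³ × 9.8 m/s² × 42740 m = 1.407×10^9 Pa = 1407 MPa
eclogite: 3338 kg/m³ × 9.8 m/s² × 6560 m = 2.146×10^8 Pa = 214.6 MPa
Total = 18.62 + 13.84 + 22.57 + 1407 + 214.6 = 1677.0 MPa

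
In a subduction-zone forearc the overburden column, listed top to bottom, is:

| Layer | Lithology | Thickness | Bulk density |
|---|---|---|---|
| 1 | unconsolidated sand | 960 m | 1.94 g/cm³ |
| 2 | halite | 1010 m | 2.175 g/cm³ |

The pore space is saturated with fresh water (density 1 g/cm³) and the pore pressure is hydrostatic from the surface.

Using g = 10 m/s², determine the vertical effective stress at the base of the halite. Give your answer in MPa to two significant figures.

21 MPa

Overburden (lithostatic) stress σ_v:
unconsolidated sand: 1940 kg/m³ × 10 m/s² × 960 m = 1.862×10^7 Pa = 18.62 MPa
halite: 2175 kg/m³ × 10 m/s² × 1010 m = 2.197×10^7 Pa = 21.97 MPa
Total = 18.62 + 21.97 = 40.591 MPa
Pore pressure P_p = 1000 kg/m³ × 10 m/s² × 1970 m = 1.970×10^7 Pa = 19.70 MPa
Effective stress σ' = σ_v − P_p = 40.59 − 19.70 = 20.892 MPa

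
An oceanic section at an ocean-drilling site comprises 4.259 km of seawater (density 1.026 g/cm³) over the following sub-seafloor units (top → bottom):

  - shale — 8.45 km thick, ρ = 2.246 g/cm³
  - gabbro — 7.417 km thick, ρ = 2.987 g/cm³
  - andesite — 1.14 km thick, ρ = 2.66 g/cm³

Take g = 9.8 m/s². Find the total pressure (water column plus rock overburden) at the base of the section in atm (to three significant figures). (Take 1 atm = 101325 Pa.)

seawater: 1026 kg/m³ × 9.8 m/s² × 4259 m = 4.282×10^7 Pa = 422.6 atm
shale: 2246 kg/m³ × 9.8 m/s² × 8450 m = 1.860×10^8 Pa = 1836 atm
gabbro: 2987 kg/m³ × 9.8 m/s² × 7417 m = 2.171×10^8 Pa = 2143 atm
andesite: 2660 kg/m³ × 9.8 m/s² × 1140 m = 2.972×10^7 Pa = 293.3 atm
Total = 422.6 + 1836 + 2143 + 293.3 = 4694.3 atm

4690 atm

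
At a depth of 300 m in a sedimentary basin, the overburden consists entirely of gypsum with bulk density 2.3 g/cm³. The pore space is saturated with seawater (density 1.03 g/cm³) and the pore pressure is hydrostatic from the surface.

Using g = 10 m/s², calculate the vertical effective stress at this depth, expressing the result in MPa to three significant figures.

3.81 MPa

Overburden (lithostatic) stress σ_v:
gypsum: 2300 kg/m³ × 10 m/s² × 300 m = 6.900×10^6 Pa = 6.900 MPa
Pore pressure P_p = 1030 kg/m³ × 10 m/s² × 300 m = 3.090×10^6 Pa = 3.090 MPa
Effective stress σ' = σ_v − P_p = 6.900 − 3.090 = 3.8100 MPa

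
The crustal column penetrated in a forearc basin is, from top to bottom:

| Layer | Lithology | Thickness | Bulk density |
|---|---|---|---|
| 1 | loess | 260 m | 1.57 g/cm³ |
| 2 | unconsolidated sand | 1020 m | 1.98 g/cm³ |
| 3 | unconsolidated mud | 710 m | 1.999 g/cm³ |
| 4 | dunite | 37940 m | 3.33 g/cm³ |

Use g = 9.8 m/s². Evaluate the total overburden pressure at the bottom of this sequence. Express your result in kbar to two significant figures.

13 kbar

loess: 1570 kg/m³ × 9.8 m/s² × 260 m = 4.000×10^6 Pa = 0.04000 kbar
unconsolidated sand: 1980 kg/m³ × 9.8 m/s² × 1020 m = 1.979×10^7 Pa = 0.1979 kbar
unconsolidated mud: 1999 kg/m³ × 9.8 m/s² × 710 m = 1.391×10^7 Pa = 0.1391 kbar
dunite: 3330 kg/m³ × 9.8 m/s² × 37940 m = 1.238×10^9 Pa = 12.38 kbar
Total = 0.04000 + 0.1979 + 0.1391 + 12.38 = 12.758 kbar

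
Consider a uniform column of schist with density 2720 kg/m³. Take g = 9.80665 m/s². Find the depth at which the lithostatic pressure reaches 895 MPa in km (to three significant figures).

33.6 km

h = P/(ρg) = 895 MPa / (2720 kg/m³ × 9.80665 m/s²) = 8.950×10^8 Pa / 26674 Pa/m = 33553 m
= 33.553 km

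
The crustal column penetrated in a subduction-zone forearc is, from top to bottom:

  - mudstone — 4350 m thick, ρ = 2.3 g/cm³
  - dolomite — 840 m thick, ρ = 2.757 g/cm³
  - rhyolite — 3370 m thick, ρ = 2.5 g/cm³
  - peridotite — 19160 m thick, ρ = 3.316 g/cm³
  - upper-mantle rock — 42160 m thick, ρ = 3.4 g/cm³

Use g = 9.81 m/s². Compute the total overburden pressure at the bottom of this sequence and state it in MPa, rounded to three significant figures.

mudstone: 2300 kg/m³ × 9.81 m/s² × 4350 m = 9.815×10^7 Pa = 98.15 MPa
dolomite: 2757 kg/m³ × 9.81 m/s² × 840 m = 2.272×10^7 Pa = 22.72 MPa
rhyolite: 2500 kg/m³ × 9.81 m/s² × 3370 m = 8.265×10^7 Pa = 82.65 MPa
peridotite: 3316 kg/m³ × 9.81 m/s² × 19160 m = 6.233×10^8 Pa = 623.3 MPa
upper-mantle rock: 3400 kg/m³ × 9.81 m/s² × 42160 m = 1.406×10^9 Pa = 1406 MPa
Total = 98.15 + 22.72 + 82.65 + 623.3 + 1406 = 2233.0 MPa

2230 MPa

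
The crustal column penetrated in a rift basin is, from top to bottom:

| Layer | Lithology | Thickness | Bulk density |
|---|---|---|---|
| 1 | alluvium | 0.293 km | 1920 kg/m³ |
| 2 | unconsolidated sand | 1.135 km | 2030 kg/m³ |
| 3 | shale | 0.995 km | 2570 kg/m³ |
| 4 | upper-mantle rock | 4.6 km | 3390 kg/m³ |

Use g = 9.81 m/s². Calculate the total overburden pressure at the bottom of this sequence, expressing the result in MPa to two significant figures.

alluvium: 1920 kg/m³ × 9.81 m/s² × 293 m = 5.519×10^6 Pa = 5.519 MPa
unconsolidated sand: 2030 kg/m³ × 9.81 m/s² × 1135 m = 2.260×10^7 Pa = 22.60 MPa
shale: 2570 kg/m³ × 9.81 m/s² × 995 m = 2.509×10^7 Pa = 25.09 MPa
upper-mantle rock: 3390 kg/m³ × 9.81 m/s² × 4600 m = 1.530×10^8 Pa = 153.0 MPa
Total = 5.519 + 22.60 + 25.09 + 153.0 = 206.18 MPa

210 MPa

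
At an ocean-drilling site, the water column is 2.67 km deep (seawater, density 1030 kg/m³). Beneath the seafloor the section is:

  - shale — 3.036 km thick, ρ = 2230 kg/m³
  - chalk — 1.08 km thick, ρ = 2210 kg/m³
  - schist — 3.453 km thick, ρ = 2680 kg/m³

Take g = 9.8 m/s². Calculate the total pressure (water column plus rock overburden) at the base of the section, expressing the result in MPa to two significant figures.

210 MPa

seawater: 1030 kg/m³ × 9.8 m/s² × 2670 m = 2.695×10^7 Pa = 26.95 MPa
shale: 2230 kg/m³ × 9.8 m/s² × 3036 m = 6.635×10^7 Pa = 66.35 MPa
chalk: 2210 kg/m³ × 9.8 m/s² × 1080 m = 2.339×10^7 Pa = 23.39 MPa
schist: 2680 kg/m³ × 9.8 m/s² × 3453 m = 9.069×10^7 Pa = 90.69 MPa
Total = 26.95 + 66.35 + 23.39 + 90.69 = 207.38 MPa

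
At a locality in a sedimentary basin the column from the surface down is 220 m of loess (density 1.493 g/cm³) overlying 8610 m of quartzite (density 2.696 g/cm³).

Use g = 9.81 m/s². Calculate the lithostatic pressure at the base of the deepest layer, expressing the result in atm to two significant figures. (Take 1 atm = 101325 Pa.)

loess: 1493 kg/m³ × 9.81 m/s² × 220 m = 3.222×10^6 Pa = 31.80 atm
quartzite: 2696 kg/m³ × 9.81 m/s² × 8610 m = 2.277×10^8 Pa = 2247 atm
Total = 31.80 + 2247 = 2279.2 atm

2300 atm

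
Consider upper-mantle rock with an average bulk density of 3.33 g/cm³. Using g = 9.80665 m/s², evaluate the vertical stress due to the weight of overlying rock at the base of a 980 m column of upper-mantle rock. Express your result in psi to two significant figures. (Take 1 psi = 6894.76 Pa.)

4600 psi

upper-mantle rock: 3330 kg/m³ × 9.80665 m/s² × 980 m = 3.200×10^7 Pa = 4642 psi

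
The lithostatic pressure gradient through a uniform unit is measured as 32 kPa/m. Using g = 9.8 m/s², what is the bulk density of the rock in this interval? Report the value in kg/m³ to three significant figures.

3270 kg/m³

ρ = (dP/dz)/g = 32 kPa/m / 9.8 m/s² = 32000 Pa/m / 9.8 m/s² = 3265.3 kg/m³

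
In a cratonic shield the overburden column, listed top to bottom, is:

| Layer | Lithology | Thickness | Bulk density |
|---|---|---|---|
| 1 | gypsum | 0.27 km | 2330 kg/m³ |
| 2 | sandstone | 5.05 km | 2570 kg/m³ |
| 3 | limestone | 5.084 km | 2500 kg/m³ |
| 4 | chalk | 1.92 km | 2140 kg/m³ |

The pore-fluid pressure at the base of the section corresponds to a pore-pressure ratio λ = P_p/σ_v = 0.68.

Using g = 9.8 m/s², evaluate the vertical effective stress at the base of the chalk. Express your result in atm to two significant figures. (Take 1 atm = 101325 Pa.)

Overburden (lithostatic) stress σ_v:
gypsum: 2330 kg/m³ × 9.8 m/s² × 270 m = 6.165×10^6 Pa = 6.165 MPa
sandstone: 2570 kg/m³ × 9.8 m/s² × 5050 m = 1.272×10^8 Pa = 127.2 MPa
limestone: 2500 kg/m³ × 9.8 m/s² × 5084 m = 1.246×10^8 Pa = 124.6 MPa
chalk: 2140 kg/m³ × 9.8 m/s² × 1920 m = 4.027×10^7 Pa = 40.27 MPa
Total = 6.165 + 127.2 + 124.6 + 40.27 = 298.18 MPa
Pore pressure P_p = λ·σ_v = 0.68 × 298.2 MPa = 202.8 MPa
Effective stress σ' = σ_v − P_p = 298.2 − 202.8 = 95.417 MPa = 941.69 atm

940 atm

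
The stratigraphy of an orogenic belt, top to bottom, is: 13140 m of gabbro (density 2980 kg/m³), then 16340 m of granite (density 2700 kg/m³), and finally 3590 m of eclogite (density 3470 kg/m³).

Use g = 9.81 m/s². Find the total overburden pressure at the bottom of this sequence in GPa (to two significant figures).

0.94 GPa

gabbro: 2980 kg/m³ × 9.81 m/s² × 13140 m = 3.841×10^8 Pa = 0.3841 GPa
granite: 2700 kg/m³ × 9.81 m/s² × 16340 m = 4.328×10^8 Pa = 0.4328 GPa
eclogite: 3470 kg/m³ × 9.81 m/s² × 3590 m = 1.222×10^8 Pa = 0.1222 GPa
Total = 0.3841 + 0.4328 + 0.1222 = 0.93914 GPa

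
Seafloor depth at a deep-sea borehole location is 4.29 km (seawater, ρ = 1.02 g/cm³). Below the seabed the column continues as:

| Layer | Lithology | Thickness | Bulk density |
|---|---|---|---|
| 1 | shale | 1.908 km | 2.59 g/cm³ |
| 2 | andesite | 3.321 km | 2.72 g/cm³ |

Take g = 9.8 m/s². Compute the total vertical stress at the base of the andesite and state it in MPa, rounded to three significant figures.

seawater: 1020 kg/m³ × 9.8 m/s² × 4290 m = 4.288×10^7 Pa = 42.88 MPa
shale: 2590 kg/m³ × 9.8 m/s² × 1908 m = 4.843×10^7 Pa = 48.43 MPa
andesite: 2720 kg/m³ × 9.8 m/s² × 3321 m = 8.852×10^7 Pa = 88.52 MPa
Total = 42.88 + 48.43 + 88.52 = 179.84 MPa

180 MPa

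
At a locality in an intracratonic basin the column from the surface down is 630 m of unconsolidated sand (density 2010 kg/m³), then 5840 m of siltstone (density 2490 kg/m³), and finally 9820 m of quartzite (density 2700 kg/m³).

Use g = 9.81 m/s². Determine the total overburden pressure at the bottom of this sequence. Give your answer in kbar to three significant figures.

unconsolidated sand: 2010 kg/m³ × 9.81 m/s² × 630 m = 1.242×10^7 Pa = 0.1242 kbar
siltstone: 2490 kg/m³ × 9.81 m/s² × 5840 m = 1.427×10^8 Pa = 1.427 kbar
quartzite: 2700 kg/m³ × 9.81 m/s² × 9820 m = 2.601×10^8 Pa = 2.601 kbar
Total = 0.1242 + 1.427 + 2.601 = 4.1518 kbar

4.15 kbar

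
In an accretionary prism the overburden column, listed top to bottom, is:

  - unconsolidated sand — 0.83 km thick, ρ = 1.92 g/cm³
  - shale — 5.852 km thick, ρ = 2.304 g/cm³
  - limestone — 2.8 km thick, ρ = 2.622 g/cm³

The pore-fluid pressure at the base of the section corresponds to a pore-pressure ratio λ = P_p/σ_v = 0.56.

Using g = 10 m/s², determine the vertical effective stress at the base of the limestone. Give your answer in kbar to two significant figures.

0.99 kbar

Overburden (lithostatic) stress σ_v:
unconsolidated sand: 1920 kg/m³ × 10 m/s² × 830 m = 1.594×10^7 Pa = 15.94 MPa
shale: 2304 kg/m³ × 10 m/s² × 5852 m = 1.348×10^8 Pa = 134.8 MPa
limestone: 2622 kg/m³ × 10 m/s² × 2800 m = 7.342×10^7 Pa = 73.42 MPa
Total = 15.94 + 134.8 + 73.42 = 224.18 MPa
Pore pressure P_p = λ·σ_v = 0.56 × 224.2 MPa = 125.5 MPa
Effective stress σ' = σ_v − P_p = 224.2 − 125.5 = 98.640 MPa = 0.98640 kbar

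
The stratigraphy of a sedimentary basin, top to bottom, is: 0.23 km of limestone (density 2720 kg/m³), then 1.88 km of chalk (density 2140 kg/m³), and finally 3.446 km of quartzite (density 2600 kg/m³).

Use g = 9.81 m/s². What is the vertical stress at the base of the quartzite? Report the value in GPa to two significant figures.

0.13 GPa

limestone: 2720 kg/m³ × 9.81 m/s² × 230 m = 6.137×10^6 Pa = 6.137×10^-3 GPa
chalk: 2140 kg/m³ × 9.81 m/s² × 1880 m = 3.947×10^7 Pa = 0.03947 GPa
quartzite: 2600 kg/m³ × 9.81 m/s² × 3446 m = 8.789×10^7 Pa = 0.08789 GPa
Total = 6.137×10^-3 + 0.03947 + 0.08789 = 0.13350 GPa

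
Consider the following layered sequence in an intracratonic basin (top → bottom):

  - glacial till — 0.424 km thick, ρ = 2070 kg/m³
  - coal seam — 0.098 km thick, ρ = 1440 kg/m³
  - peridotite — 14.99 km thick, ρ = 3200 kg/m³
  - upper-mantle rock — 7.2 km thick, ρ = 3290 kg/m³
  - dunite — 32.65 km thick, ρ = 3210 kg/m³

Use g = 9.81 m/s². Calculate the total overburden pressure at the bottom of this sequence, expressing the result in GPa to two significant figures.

glacial till: 2070 kg/m³ × 9.81 m/s² × 424 m = 8.610×10^6 Pa = 8.610×10^-3 GPa
coal seam: 1440 kg/m³ × 9.81 m/s² × 98 m = 1.384×10^6 Pa = 1.384×10^-3 GPa
peridotite: 3200 kg/m³ × 9.81 m/s² × 14990 m = 4.706×10^8 Pa = 0.4706 GPa
upper-mantle rock: 3290 kg/m³ × 9.81 m/s² × 7200 m = 2.324×10^8 Pa = 0.2324 GPa
dunite: 3210 kg/m³ × 9.81 m/s² × 32650 m = 1.028×10^9 Pa = 1.028 GPa
Total = 8.610×10^-3 + 1.384×10^-3 + 0.4706 + 0.2324 + 1.028 = 1.7411 GPa

1.7 GPa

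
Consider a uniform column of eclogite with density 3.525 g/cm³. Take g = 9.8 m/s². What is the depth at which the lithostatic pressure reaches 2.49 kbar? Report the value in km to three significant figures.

7.21 km

h = P/(ρg) = 2.49 kbar / (3525 kg/m³ × 9.8 m/s²) = 2.490×10^8 Pa / 34545 Pa/m = 7208.0 m
= 7.2080 km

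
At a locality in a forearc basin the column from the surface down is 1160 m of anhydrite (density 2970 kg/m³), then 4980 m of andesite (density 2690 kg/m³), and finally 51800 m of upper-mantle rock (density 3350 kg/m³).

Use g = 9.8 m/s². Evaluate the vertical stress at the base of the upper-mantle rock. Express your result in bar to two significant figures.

19000 bar

anhydrite: 2970 kg/m³ × 9.8 m/s² × 1160 m = 3.376×10^7 Pa = 337.6 bar
andesite: 2690 kg/m³ × 9.8 m/s² × 4980 m = 1.313×10^8 Pa = 1313 bar
upper-mantle rock: 3350 kg/m³ × 9.8 m/s² × 51800 m = 1.701×10^9 Pa = 17006 bar
Total = 337.6 + 1313 + 17006 = 18656 bar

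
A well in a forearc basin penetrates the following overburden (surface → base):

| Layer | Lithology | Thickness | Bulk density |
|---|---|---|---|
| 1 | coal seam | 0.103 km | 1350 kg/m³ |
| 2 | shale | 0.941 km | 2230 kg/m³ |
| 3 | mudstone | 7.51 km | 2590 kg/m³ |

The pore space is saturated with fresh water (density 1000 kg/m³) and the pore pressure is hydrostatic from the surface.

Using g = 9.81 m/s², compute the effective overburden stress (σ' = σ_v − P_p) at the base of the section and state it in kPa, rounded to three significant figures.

Overburden (lithostatic) stress σ_v:
coal seam: 1350 kg/m³ × 9.81 m/s² × 103 m = 1.364×10^6 Pa = 1.364 MPa
shale: 2230 kg/m³ × 9.81 m/s² × 941 m = 2.059×10^7 Pa = 20.59 MPa
mudstone: 2590 kg/m³ × 9.81 m/s² × 7510 m = 1.908×10^8 Pa = 190.8 MPa
Total = 1.364 + 20.59 + 190.8 = 212.76 MPa
Pore pressure P_p = 1000 kg/m³ × 9.81 m/s² × 8554 m = 8.391×10^7 Pa = 83.91 MPa
Effective stress σ' = σ_v − P_p = 212.8 − 83.91 = 128.85 MPa = 1.2885×10^5 kPa

129000 kPa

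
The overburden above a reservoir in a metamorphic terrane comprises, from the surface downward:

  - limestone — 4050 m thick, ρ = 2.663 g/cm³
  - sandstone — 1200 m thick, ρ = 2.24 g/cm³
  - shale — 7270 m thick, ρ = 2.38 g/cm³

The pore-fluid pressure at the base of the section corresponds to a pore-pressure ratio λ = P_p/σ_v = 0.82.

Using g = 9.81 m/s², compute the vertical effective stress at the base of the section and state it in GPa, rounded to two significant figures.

Overburden (lithostatic) stress σ_v:
limestone: 2663 kg/m³ × 9.81 m/s² × 4050 m = 1.058×10^8 Pa = 105.8 MPa
sandstone: 2240 kg/m³ × 9.81 m/s² × 1200 m = 2.637×10^7 Pa = 26.37 MPa
shale: 2380 kg/m³ × 9.81 m/s² × 7270 m = 1.697×10^8 Pa = 169.7 MPa
Total = 105.8 + 26.37 + 169.7 = 301.91 MPa
Pore pressure P_p = λ·σ_v = 0.82 × 301.9 MPa = 247.6 MPa
Effective stress σ' = σ_v − P_p = 301.9 − 247.6 = 54.344 MPa = 0.054344 GPa

0.054 GPa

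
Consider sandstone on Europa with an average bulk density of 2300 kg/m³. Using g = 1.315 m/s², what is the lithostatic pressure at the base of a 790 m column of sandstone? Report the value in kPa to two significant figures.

sandstone: 2300 kg/m³ × 1.315 m/s² × 790 m = 2.389×10^6 Pa = 2389 kPa

2400 kPa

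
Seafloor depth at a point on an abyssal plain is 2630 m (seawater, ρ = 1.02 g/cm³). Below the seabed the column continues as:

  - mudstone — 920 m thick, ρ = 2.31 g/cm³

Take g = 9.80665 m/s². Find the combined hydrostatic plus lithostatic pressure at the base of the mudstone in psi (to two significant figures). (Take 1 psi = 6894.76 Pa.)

seawater: 1020 kg/m³ × 9.80665 m/s² × 2630 m = 2.631×10^7 Pa = 3816 psi
mudstone: 2310 kg/m³ × 9.80665 m/s² × 920 m = 2.084×10^7 Pa = 3023 psi
Total = 3816 + 3023 = 6838.3 psi

6800 psi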